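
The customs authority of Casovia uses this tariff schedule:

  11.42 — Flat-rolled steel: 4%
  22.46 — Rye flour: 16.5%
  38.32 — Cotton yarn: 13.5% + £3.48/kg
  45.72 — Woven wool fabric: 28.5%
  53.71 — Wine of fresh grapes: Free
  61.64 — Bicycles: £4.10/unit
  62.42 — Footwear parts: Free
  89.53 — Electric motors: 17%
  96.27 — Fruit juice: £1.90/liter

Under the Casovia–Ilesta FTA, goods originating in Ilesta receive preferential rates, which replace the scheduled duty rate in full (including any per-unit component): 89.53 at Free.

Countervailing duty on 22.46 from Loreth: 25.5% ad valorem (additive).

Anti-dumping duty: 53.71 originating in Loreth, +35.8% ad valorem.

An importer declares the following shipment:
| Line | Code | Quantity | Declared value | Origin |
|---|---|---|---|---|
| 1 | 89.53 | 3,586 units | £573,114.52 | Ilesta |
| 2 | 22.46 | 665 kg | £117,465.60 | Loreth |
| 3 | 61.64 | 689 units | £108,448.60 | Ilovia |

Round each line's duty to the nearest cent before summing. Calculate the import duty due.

£52,160.45

Line 1 (89.53, Ilesta, 3,586 units, £573,114.52):
Base rate for 89.53 is 17%.
Origin Ilesta qualifies under the Casovia–Ilesta agreement and 89.53 is covered: preferential rate Free applies instead.
Duty = £573,114.52 × 0% = £0.00.
Line 2 (22.46, Loreth, 665 kg, £117,465.60):
Base rate for 22.46 is 16.5%.
Additional duty on 22.46 from Loreth: +25.5%. Applied ad valorem rate: 16.5% + 25.5% = 42%.
Duty = £117,465.60 × 42% = £49,335.55.
Line 3 (61.64, Ilovia, 689 units, £108,448.60):
Base rate for 61.64 is £4.10/unit.
Duty = 689 × £4.10 = £2,824.90.
Total = £0.00 + £49,335.55 + £2,824.90 = £52,160.45.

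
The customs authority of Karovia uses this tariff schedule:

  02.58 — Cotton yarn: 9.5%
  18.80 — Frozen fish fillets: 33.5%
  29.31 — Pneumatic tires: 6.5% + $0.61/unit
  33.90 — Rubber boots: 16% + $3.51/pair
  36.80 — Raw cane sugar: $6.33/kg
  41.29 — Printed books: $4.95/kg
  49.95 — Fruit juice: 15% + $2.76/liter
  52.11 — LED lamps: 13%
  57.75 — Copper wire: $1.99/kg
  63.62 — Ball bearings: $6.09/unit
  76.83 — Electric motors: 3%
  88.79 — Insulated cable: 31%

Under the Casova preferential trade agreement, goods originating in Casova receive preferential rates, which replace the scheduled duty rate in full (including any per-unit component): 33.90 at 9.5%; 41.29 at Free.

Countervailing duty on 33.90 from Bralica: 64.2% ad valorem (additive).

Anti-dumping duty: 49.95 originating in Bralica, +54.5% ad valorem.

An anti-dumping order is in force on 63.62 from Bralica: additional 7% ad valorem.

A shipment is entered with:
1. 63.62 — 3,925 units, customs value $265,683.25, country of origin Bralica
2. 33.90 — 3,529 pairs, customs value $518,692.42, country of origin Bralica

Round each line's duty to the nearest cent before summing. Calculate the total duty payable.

Line 1 (63.62, Bralica, 3,925 units, $265,683.25):
Base rate for 63.62 is $6.09/unit.
Additional duty on 63.62 from Bralica: +7% ad valorem. Applied ad valorem rate = 7%.
Duty = $265,683.25 × 7% + 3,925 × $6.09 = $42,501.08.
Line 2 (33.90, Bralica, 3,529 pairs, $518,692.42):
Base rate for 33.90 is 16% + $3.51/pair.
33.90 has an FTA preferential rate, but origin Bralica is not Casova; base rate stands.
Additional duty on 33.90 from Bralica: +64.2%. Applied ad valorem rate: 16% + 64.2% = 80.2%.
Duty = $518,692.42 × 80.2% + 3,529 × $3.51 = $428,378.11.
Total = $42,501.08 + $428,378.11 = $470,879.19.

$470,879.19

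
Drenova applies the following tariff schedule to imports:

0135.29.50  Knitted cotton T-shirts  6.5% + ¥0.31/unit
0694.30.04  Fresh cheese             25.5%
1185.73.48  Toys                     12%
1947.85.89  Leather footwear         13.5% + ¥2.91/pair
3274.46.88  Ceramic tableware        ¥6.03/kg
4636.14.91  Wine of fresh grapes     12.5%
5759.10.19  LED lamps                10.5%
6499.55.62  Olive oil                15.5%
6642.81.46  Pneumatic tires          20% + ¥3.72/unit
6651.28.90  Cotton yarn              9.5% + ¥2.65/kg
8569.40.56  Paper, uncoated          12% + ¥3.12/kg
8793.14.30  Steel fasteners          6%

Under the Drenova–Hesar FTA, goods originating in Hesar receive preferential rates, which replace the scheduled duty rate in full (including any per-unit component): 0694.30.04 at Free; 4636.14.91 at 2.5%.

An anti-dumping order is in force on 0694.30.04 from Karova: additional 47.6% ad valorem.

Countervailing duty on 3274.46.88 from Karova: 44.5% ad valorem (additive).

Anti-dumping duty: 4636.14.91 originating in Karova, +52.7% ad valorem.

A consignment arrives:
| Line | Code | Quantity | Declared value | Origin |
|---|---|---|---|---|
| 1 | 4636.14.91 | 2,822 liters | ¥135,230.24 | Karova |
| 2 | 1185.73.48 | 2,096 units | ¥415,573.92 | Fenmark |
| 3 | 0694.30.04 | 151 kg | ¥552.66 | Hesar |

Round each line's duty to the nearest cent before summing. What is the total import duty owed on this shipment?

Line 1 (4636.14.91, Karova, 2,822 liters, ¥135,230.24):
Base rate for 4636.14.91 is 12.5%.
4636.14.91 has an FTA preferential rate, but origin Karova is not Hesar; base rate stands.
Additional duty on 4636.14.91 from Karova: +52.7%. Applied ad valorem rate: 12.5% + 52.7% = 65.2%.
Duty = ¥135,230.24 × 65.2% = ¥88,170.12.
Line 2 (1185.73.48, Fenmark, 2,096 units, ¥415,573.92):
Base rate for 1185.73.48 is 12%.
Duty = ¥415,573.92 × 12% = ¥49,868.87.
Line 3 (0694.30.04, Hesar, 151 kg, ¥552.66):
Base rate for 0694.30.04 is 25.5%.
Origin Hesar qualifies under the Drenova–Hesar agreement and 0694.30.04 is covered: preferential rate Free applies instead.
The additional-duty order on 0694.30.04 targets Karova, not Hesar; it does not apply.
Duty = ¥552.66 × 0% = ¥0.00.
Total = ¥88,170.12 + ¥49,868.87 + ¥0.00 = ¥138,038.99.

¥138,038.99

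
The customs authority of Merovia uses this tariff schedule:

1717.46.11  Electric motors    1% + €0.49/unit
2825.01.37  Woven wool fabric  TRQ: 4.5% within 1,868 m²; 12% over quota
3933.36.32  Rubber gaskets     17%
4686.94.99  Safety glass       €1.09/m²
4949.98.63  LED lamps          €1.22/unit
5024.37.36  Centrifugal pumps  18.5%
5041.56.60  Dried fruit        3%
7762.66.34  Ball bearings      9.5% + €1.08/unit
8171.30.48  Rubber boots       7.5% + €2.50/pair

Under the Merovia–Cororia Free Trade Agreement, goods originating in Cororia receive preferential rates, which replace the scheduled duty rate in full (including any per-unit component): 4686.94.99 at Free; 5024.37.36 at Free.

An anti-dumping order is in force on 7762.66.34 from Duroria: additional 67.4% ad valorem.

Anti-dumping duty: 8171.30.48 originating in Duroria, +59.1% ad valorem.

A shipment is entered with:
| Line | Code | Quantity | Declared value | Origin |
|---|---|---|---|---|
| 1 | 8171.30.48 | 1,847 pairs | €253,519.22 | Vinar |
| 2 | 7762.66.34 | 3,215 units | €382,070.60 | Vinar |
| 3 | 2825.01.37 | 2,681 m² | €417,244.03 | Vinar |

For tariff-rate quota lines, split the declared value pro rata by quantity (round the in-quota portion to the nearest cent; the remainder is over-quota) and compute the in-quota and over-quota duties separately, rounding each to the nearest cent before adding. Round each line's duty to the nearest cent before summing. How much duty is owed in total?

€91,665.87

Line 1 (8171.30.48, Vinar, 1,847 pairs, €253,519.22):
Base rate for 8171.30.48 is 7.5% + €2.50/pair.
The additional-duty order on 8171.30.48 targets Duroria, not Vinar; it does not apply.
Duty = €253,519.22 × 7.5% + 1,847 × €2.50 = €23,631.44.
Line 2 (7762.66.34, Vinar, 3,215 units, €382,070.60):
Base rate for 7762.66.34 is 9.5% + €1.08/unit.
The additional-duty order on 7762.66.34 targets Duroria, not Vinar; it does not apply.
Duty = €382,070.60 × 9.5% + 3,215 × €1.08 = €39,768.91.
Line 3 (2825.01.37, Vinar, 2,681 m², €417,244.03):
Code 2825.01.37 is under a tariff-rate quota (threshold 1,868 m²). In-quota: 1,868 m² at 4.5%; over-quota: 813 m² at 12%.
Pro-rata value split: in-quota = €417,244.03 × 1,868/2,681 = €290,716.84; over-quota = €417,244.03 − €290,716.84 = €126,527.19.
In-quota duty = €290,716.84 × 4.5% = €13,082.26. Over-quota duty = €126,527.19 × 12% = €15,183.26.
Line duty = €13,082.26 + €15,183.26 = €28,265.52.
Total = €23,631.44 + €39,768.91 + €28,265.52 = €91,665.87.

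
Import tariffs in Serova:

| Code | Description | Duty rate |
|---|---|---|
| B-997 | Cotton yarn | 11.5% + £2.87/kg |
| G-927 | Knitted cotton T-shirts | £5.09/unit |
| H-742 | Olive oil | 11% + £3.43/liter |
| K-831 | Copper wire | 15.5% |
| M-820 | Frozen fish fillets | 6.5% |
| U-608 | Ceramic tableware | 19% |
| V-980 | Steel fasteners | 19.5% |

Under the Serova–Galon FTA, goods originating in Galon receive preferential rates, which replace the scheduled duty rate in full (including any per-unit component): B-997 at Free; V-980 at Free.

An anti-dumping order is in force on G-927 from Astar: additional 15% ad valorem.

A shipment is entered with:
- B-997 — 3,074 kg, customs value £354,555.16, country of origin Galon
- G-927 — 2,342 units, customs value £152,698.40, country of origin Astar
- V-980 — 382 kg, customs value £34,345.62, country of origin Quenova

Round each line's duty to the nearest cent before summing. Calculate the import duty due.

Line 1 (B-997, Galon, 3,074 kg, £354,555.16):
Base rate for B-997 is 11.5% + £2.87/kg.
Origin Galon qualifies under the Serova–Galon agreement and B-997 is covered: preferential rate Free applies instead.
Duty = £354,555.16 × 0% = £0.00.
Line 2 (G-927, Astar, 2,342 units, £152,698.40):
Base rate for G-927 is £5.09/unit.
Additional duty on G-927 from Astar: +15% ad valorem. Applied ad valorem rate = 15%.
Duty = £152,698.40 × 15% + 2,342 × £5.09 = £34,825.54.
Line 3 (V-980, Quenova, 382 kg, £34,345.62):
Base rate for V-980 is 19.5%.
V-980 has an FTA preferential rate, but origin Quenova is not Galon; base rate stands.
Duty = £34,345.62 × 19.5% = £6,697.40.
Total = £0.00 + £34,825.54 + £6,697.40 = £41,522.94.

£41,522.94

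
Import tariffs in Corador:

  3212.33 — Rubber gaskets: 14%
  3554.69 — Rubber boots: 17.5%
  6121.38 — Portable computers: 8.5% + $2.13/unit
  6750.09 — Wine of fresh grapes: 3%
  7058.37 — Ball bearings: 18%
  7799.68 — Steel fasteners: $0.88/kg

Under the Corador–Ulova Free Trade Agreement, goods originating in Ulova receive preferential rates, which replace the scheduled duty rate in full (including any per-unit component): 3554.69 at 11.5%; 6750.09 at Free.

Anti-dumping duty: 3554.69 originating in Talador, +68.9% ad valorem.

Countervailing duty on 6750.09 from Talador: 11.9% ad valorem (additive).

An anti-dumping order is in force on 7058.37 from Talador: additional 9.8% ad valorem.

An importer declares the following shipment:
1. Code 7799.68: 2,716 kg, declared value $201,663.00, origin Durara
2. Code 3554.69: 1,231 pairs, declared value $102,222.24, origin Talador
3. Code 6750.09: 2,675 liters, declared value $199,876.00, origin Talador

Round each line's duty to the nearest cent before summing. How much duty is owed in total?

Line 1 (7799.68, Durara, 2,716 kg, $201,663.00):
Base rate for 7799.68 is $0.88/kg.
Duty = 2,716 × $0.88 = $2,390.08.
Line 2 (3554.69, Talador, 1,231 pairs, $102,222.24):
Base rate for 3554.69 is 17.5%.
3554.69 has an FTA preferential rate, but origin Talador is not Ulova; base rate stands.
Additional duty on 3554.69 from Talador: +68.9%. Applied ad valorem rate: 17.5% + 68.9% = 86.4%.
Duty = $102,222.24 × 86.4% = $88,320.02.
Line 3 (6750.09, Talador, 2,675 liters, $199,876.00):
Base rate for 6750.09 is 3%.
6750.09 has an FTA preferential rate, but origin Talador is not Ulova; base rate stands.
Additional duty on 6750.09 from Talador: +11.9%. Applied ad valorem rate: 3% + 11.9% = 14.9%.
Duty = $199,876.00 × 14.9% = $29,781.52.
Total = $2,390.08 + $88,320.02 + $29,781.52 = $120,491.62.

$120,491.62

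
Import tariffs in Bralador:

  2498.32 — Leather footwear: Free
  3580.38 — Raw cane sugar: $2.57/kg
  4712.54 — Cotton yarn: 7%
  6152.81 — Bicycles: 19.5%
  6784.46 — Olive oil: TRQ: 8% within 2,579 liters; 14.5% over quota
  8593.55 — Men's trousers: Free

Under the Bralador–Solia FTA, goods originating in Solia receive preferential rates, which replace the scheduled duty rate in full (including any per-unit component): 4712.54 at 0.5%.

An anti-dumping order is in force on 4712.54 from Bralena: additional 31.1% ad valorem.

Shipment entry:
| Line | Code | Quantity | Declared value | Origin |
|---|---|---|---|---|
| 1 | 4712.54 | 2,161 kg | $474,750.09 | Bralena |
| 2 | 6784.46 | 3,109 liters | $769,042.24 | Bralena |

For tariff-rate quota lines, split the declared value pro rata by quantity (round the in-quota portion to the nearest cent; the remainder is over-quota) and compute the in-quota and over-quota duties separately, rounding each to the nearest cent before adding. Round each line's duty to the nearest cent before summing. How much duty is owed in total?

Line 1 (4712.54, Bralena, 2,161 kg, $474,750.09):
Base rate for 4712.54 is 7%.
4712.54 has an FTA preferential rate, but origin Bralena is not Solia; base rate stands.
Additional duty on 4712.54 from Bralena: +31.1%. Applied ad valorem rate: 7% + 31.1% = 38.1%.
Duty = $474,750.09 × 38.1% = $180,879.78.
Line 2 (6784.46, Bralena, 3,109 liters, $769,042.24):
Code 6784.46 is under a tariff-rate quota (threshold 2,579 liters). In-quota: 2,579 liters at 8%; over-quota: 530 liters at 14.5%.
Pro-rata value split: in-quota = $769,042.24 × 2,579/3,109 = $637,941.44; over-quota = $769,042.24 − $637,941.44 = $131,100.80.
In-quota duty = $637,941.44 × 8% = $51,035.32. Over-quota duty = $131,100.80 × 14.5% = $19,009.62.
Line duty = $51,035.32 + $19,009.62 = $70,044.94.
Total = $180,879.78 + $70,044.94 = $250,924.72.

$250,924.72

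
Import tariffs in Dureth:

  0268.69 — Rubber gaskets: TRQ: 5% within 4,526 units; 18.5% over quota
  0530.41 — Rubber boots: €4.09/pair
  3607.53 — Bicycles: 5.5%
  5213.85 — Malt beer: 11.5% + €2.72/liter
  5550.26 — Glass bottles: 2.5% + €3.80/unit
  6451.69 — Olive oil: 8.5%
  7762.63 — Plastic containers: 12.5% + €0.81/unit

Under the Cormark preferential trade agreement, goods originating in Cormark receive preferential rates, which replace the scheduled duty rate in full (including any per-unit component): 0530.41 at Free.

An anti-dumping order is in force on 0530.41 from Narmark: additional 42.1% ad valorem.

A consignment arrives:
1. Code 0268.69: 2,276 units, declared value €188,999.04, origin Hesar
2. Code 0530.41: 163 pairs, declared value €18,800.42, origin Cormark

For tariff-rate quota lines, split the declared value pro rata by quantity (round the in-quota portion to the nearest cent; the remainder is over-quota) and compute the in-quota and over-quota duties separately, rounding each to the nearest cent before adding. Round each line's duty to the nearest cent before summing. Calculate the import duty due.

€9,449.95

Line 1 (0268.69, Hesar, 2,276 units, €188,999.04):
Code 0268.69 is under a tariff-rate quota (threshold 4,526 units). Quantity 2,276 units is within the quota, so the in-quota rate 5% applies to the full value.
Duty = €188,999.04 × 5% = €9,449.95.
Line 2 (0530.41, Cormark, 163 pairs, €18,800.42):
Base rate for 0530.41 is €4.09/pair.
Origin Cormark qualifies under the Dureth–Cormark agreement and 0530.41 is covered: preferential rate Free applies instead.
The additional-duty order on 0530.41 targets Narmark, not Cormark; it does not apply.
Duty = €18,800.42 × 0% = €0.00.
Total = €9,449.95 + €0.00 = €9,449.95.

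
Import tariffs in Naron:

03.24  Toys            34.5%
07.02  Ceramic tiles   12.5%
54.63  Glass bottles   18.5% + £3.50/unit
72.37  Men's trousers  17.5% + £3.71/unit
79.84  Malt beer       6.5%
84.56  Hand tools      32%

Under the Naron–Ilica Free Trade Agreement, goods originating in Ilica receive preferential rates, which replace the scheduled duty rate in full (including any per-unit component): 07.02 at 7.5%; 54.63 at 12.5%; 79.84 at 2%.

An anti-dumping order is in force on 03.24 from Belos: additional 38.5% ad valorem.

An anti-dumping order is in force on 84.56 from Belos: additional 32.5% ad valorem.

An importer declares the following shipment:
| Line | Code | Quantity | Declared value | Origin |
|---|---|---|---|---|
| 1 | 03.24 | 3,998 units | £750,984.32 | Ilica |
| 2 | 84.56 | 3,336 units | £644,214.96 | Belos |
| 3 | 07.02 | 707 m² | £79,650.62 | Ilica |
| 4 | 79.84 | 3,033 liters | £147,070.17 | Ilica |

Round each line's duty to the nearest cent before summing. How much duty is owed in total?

Line 1 (03.24, Ilica, 3,998 units, £750,984.32):
Base rate for 03.24 is 34.5%.
Origin Ilica is the FTA partner but 03.24 is not on the preference list; base rate stands.
The additional-duty order on 03.24 targets Belos, not Ilica; it does not apply.
Duty = £750,984.32 × 34.5% = £259,089.59.
Line 2 (84.56, Belos, 3,336 units, £644,214.96):
Base rate for 84.56 is 32%.
Additional duty on 84.56 from Belos: +32.5%. Applied ad valorem rate: 32% + 32.5% = 64.5%.
Duty = £644,214.96 × 64.5% = £415,518.65.
Line 3 (07.02, Ilica, 707 m², £79,650.62):
Base rate for 07.02 is 12.5%.
Origin Ilica qualifies under the Naron–Ilica agreement and 07.02 is covered: preferential rate 7.5% applies instead.
Duty = £79,650.62 × 7.5% = £5,973.80.
Line 4 (79.84, Ilica, 3,033 liters, £147,070.17):
Base rate for 79.84 is 6.5%.
Origin Ilica qualifies under the Naron–Ilica agreement and 79.84 is covered: preferential rate 2% applies instead.
Duty = £147,070.17 × 2% = £2,941.40.
Total = £259,089.59 + £415,518.65 + £5,973.80 + £2,941.40 = £683,523.44.

£683,523.44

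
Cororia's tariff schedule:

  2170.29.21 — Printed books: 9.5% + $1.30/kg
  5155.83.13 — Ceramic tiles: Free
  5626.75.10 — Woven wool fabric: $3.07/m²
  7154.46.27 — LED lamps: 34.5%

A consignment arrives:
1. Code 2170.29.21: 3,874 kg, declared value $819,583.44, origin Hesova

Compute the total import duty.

$82,896.63

Line 1 (2170.29.21, Hesova, 3,874 kg, $819,583.44):
Base rate for 2170.29.21 is 9.5% + $1.30/kg.
Duty = $819,583.44 × 9.5% + 3,874 × $1.30 = $82,896.63.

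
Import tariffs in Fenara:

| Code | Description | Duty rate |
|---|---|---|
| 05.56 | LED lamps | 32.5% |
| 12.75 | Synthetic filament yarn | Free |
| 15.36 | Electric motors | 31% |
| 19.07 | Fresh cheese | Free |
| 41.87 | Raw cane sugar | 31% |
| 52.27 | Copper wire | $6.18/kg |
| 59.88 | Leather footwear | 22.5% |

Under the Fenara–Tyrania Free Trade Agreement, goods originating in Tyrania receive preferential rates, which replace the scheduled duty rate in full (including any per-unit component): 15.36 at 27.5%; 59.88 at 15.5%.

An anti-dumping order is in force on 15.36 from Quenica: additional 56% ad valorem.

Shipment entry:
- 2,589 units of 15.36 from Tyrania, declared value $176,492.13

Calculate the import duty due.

Line 1 (15.36, Tyrania, 2,589 units, $176,492.13):
Base rate for 15.36 is 31%.
Origin Tyrania qualifies under the Fenara–Tyrania agreement and 15.36 is covered: preferential rate 27.5% applies instead.
The additional-duty order on 15.36 targets Quenica, not Tyrania; it does not apply.
Duty = $176,492.13 × 27.5% = $48,535.34.

$48,535.34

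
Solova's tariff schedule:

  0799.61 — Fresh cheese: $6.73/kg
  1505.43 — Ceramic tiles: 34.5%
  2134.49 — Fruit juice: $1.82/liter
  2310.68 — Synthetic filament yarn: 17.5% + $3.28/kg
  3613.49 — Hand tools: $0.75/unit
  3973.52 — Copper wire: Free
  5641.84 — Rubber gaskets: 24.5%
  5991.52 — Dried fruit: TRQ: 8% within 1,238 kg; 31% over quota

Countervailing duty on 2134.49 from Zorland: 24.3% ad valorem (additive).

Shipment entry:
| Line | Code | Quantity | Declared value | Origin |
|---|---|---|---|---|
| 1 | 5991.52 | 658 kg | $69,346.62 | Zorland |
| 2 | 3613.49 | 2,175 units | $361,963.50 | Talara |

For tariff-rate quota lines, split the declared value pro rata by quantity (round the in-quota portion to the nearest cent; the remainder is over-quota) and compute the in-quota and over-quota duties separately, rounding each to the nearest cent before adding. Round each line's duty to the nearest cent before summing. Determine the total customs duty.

$7,178.98

Line 1 (5991.52, Zorland, 658 kg, $69,346.62):
Code 5991.52 is under a tariff-rate quota (threshold 1,238 kg). Quantity 658 kg is within the quota, so the in-quota rate 8% applies to the full value.
Duty = $69,346.62 × 8% = $5,547.73.
Line 2 (3613.49, Talara, 2,175 units, $361,963.50):
Base rate for 3613.49 is $0.75/unit.
Duty = 2,175 × $0.75 = $1,631.25.
Total = $5,547.73 + $1,631.25 = $7,178.98.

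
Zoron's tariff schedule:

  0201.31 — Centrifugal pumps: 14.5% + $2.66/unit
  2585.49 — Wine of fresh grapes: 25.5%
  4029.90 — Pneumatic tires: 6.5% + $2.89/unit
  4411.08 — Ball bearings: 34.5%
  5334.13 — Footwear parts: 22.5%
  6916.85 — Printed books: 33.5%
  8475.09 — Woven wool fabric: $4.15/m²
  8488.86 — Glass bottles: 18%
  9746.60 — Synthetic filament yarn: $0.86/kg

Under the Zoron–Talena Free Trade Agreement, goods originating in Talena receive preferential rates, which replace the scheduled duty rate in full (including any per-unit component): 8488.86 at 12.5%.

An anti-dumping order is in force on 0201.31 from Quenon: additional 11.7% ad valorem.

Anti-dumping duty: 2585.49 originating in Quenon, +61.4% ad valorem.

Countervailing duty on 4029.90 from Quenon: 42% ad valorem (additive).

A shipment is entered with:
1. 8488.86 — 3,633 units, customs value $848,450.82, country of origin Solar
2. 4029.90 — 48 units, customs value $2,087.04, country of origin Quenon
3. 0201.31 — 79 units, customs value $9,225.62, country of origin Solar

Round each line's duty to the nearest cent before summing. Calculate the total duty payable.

$155,419.93

Line 1 (8488.86, Solar, 3,633 units, $848,450.82):
Base rate for 8488.86 is 18%.
8488.86 has an FTA preferential rate, but origin Solar is not Talena; base rate stands.
Duty = $848,450.82 × 18% = $152,721.15.
Line 2 (4029.90, Quenon, 48 units, $2,087.04):
Base rate for 4029.90 is 6.5% + $2.89/unit.
Additional duty on 4029.90 from Quenon: +42%. Applied ad valorem rate: 6.5% + 42% = 48.5%.
Duty = $2,087.04 × 48.5% + 48 × $2.89 = $1,150.93.
Line 3 (0201.31, Solar, 79 units, $9,225.62):
Base rate for 0201.31 is 14.5% + $2.66/unit.
The additional-duty order on 0201.31 targets Quenon, not Solar; it does not apply.
Duty = $9,225.62 × 14.5% + 79 × $2.66 = $1,547.85.
Total = $152,721.15 + $1,150.93 + $1,547.85 = $155,419.93.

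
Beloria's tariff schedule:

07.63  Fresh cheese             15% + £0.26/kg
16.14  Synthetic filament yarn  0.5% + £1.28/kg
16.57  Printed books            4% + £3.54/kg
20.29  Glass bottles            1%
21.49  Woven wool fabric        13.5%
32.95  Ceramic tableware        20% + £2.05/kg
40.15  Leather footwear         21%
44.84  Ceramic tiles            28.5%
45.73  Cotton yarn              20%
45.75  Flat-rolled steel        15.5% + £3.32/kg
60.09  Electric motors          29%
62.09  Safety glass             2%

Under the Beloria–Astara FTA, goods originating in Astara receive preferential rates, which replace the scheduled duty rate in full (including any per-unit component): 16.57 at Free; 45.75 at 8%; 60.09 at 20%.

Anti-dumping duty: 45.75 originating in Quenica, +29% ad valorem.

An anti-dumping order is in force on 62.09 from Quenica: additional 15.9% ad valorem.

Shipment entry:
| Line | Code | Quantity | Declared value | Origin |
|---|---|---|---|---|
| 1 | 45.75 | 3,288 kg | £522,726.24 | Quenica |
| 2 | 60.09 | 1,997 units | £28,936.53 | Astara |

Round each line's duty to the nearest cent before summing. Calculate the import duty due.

£249,316.65

Line 1 (45.75, Quenica, 3,288 kg, £522,726.24):
Base rate for 45.75 is 15.5% + £3.32/kg.
45.75 has an FTA preferential rate, but origin Quenica is not Astara; base rate stands.
Additional duty on 45.75 from Quenica: +29%. Applied ad valorem rate: 15.5% + 29% = 44.5%.
Duty = £522,726.24 × 44.5% + 3,288 × £3.32 = £243,529.34.
Line 2 (60.09, Astara, 1,997 units, £28,936.53):
Base rate for 60.09 is 29%.
Origin Astara qualifies under the Beloria–Astara agreement and 60.09 is covered: preferential rate 20% applies instead.
Duty = £28,936.53 × 20% = £5,787.31.
Total = £243,529.34 + £5,787.31 = £249,316.65.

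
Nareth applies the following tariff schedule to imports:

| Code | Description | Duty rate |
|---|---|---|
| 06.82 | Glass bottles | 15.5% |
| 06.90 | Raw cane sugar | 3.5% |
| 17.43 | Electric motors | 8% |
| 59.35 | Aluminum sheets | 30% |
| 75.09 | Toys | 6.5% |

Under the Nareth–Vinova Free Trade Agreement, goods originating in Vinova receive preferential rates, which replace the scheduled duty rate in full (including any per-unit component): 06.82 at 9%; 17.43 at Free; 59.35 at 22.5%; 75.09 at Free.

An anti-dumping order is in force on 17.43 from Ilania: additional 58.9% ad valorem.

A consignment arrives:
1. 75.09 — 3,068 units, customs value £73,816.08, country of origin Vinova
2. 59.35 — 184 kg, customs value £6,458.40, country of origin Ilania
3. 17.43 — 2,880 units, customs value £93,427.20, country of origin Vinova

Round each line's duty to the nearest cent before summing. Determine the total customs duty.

£1,937.52

Line 1 (75.09, Vinova, 3,068 units, £73,816.08):
Base rate for 75.09 is 6.5%.
Origin Vinova qualifies under the Nareth–Vinova agreement and 75.09 is covered: preferential rate Free applies instead.
Duty = £73,816.08 × 0% = £0.00.
Line 2 (59.35, Ilania, 184 kg, £6,458.40):
Base rate for 59.35 is 30%.
59.35 has an FTA preferential rate, but origin Ilania is not Vinova; base rate stands.
Duty = £6,458.40 × 30% = £1,937.52.
Line 3 (17.43, Vinova, 2,880 units, £93,427.20):
Base rate for 17.43 is 8%.
Origin Vinova qualifies under the Nareth–Vinova agreement and 17.43 is covered: preferential rate Free applies instead.
The additional-duty order on 17.43 targets Ilania, not Vinova; it does not apply.
Duty = £93,427.20 × 0% = £0.00.
Total = £0.00 + £1,937.52 + £0.00 = £1,937.52.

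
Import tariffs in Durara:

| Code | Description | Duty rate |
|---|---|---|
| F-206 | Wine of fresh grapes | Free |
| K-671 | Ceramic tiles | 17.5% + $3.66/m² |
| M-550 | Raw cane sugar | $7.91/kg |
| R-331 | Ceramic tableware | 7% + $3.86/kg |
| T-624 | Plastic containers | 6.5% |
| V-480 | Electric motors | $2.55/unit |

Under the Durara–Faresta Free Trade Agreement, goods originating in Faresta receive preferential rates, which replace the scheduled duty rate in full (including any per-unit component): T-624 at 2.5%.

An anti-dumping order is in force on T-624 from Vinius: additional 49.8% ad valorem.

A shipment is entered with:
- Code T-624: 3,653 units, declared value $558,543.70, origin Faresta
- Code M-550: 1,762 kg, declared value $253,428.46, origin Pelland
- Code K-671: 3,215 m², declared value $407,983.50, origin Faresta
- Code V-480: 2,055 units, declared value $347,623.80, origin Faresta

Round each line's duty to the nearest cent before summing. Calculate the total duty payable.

$116,305.27

Line 1 (T-624, Faresta, 3,653 units, $558,543.70):
Base rate for T-624 is 6.5%.
Origin Faresta qualifies under the Durara–Faresta agreement and T-624 is covered: preferential rate 2.5% applies instead.
The additional-duty order on T-624 targets Vinius, not Faresta; it does not apply.
Duty = $558,543.70 × 2.5% = $13,963.59.
Line 2 (M-550, Pelland, 1,762 kg, $253,428.46):
Base rate for M-550 is $7.91/kg.
Duty = 1,762 × $7.91 = $13,937.42.
Line 3 (K-671, Faresta, 3,215 m², $407,983.50):
Base rate for K-671 is 17.5% + $3.66/m².
Origin Faresta is the FTA partner but K-671 is not on the preference list; base rate stands.
Duty = $407,983.50 × 17.5% + 3,215 × $3.66 = $83,164.01.
Line 4 (V-480, Faresta, 2,055 units, $347,623.80):
Base rate for V-480 is $2.55/unit.
Origin Faresta is the FTA partner but V-480 is not on the preference list; base rate stands.
Duty = 2,055 × $2.55 = $5,240.25.
Total = $13,963.59 + $13,937.42 + $83,164.01 + $5,240.25 = $116,305.27.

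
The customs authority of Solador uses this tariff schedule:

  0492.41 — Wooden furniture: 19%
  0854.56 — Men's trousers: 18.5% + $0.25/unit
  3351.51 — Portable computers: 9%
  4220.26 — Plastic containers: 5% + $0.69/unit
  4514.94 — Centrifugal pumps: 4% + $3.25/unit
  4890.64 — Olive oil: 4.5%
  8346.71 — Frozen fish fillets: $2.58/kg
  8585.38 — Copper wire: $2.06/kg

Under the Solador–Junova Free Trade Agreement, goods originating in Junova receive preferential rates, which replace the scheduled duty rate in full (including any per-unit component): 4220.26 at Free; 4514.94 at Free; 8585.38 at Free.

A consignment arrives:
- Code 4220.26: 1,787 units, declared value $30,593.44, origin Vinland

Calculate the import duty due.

$2,762.70

Line 1 (4220.26, Vinland, 1,787 units, $30,593.44):
Base rate for 4220.26 is 5% + $0.69/unit.
4220.26 has an FTA preferential rate, but origin Vinland is not Junova; base rate stands.
Duty = $30,593.44 × 5% + 1,787 × $0.69 = $2,762.70.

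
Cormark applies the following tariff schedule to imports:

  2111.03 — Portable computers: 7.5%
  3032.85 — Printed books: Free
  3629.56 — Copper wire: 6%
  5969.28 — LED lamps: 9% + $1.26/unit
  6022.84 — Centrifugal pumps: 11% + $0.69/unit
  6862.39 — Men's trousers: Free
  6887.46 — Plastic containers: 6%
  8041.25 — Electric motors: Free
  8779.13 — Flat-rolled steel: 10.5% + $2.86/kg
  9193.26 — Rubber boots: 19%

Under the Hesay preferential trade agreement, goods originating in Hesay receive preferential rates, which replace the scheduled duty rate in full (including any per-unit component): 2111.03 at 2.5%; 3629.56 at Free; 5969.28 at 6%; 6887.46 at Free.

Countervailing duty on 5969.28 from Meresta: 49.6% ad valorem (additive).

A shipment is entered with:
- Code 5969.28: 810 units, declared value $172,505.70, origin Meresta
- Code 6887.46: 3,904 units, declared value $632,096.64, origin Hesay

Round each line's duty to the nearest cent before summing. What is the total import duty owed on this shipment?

Line 1 (5969.28, Meresta, 810 units, $172,505.70):
Base rate for 5969.28 is 9% + $1.26/unit.
5969.28 has an FTA preferential rate, but origin Meresta is not Hesay; base rate stands.
Additional duty on 5969.28 from Meresta: +49.6%. Applied ad valorem rate: 9% + 49.6% = 58.6%.
Duty = $172,505.70 × 58.6% + 810 × $1.26 = $102,108.94.
Line 2 (6887.46, Hesay, 3,904 units, $632,096.64):
Base rate for 6887.46 is 6%.
Origin Hesay qualifies under the Cormark–Hesay agreement and 6887.46 is covered: preferential rate Free applies instead.
Duty = $632,096.64 × 0% = $0.00.
Total = $102,108.94 + $0.00 = $102,108.94.

$102,108.94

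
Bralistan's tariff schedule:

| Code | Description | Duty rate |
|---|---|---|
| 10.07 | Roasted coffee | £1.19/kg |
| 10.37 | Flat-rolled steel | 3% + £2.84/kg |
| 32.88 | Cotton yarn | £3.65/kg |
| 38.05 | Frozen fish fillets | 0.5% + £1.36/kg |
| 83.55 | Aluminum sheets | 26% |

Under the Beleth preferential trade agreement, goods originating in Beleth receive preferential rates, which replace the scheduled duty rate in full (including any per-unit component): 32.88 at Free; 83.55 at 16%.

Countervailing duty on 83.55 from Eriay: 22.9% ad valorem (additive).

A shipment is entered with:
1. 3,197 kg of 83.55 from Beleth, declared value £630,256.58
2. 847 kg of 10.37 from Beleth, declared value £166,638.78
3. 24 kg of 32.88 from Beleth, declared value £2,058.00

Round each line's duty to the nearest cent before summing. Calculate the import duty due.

£108,245.69

Line 1 (83.55, Beleth, 3,197 kg, £630,256.58):
Base rate for 83.55 is 26%.
Origin Beleth qualifies under the Bralistan–Beleth agreement and 83.55 is covered: preferential rate 16% applies instead.
The additional-duty order on 83.55 targets Eriay, not Beleth; it does not apply.
Duty = £630,256.58 × 16% = £100,841.05.
Line 2 (10.37, Beleth, 847 kg, £166,638.78):
Base rate for 10.37 is 3% + £2.84/kg.
Origin Beleth is the FTA partner but 10.37 is not on the preference list; base rate stands.
Duty = £166,638.78 × 3% + 847 × £2.84 = £7,404.64.
Line 3 (32.88, Beleth, 24 kg, £2,058.00):
Base rate for 32.88 is £3.65/kg.
Origin Beleth qualifies under the Bralistan–Beleth agreement and 32.88 is covered: preferential rate Free applies instead.
Duty = £2,058.00 × 0% = £0.00.
Total = £100,841.05 + £7,404.64 + £0.00 = £108,245.69.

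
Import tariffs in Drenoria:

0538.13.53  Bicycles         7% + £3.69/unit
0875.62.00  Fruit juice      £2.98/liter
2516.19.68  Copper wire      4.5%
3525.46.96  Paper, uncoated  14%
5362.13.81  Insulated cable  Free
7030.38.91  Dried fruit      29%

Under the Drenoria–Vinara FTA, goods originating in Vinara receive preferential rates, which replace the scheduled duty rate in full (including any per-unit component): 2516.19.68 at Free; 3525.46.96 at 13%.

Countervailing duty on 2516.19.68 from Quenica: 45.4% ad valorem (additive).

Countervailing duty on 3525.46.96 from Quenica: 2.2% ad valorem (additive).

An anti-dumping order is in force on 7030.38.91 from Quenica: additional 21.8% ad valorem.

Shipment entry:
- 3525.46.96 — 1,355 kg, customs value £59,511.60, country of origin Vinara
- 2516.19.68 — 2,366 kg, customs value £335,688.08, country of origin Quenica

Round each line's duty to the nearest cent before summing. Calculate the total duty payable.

£175,244.86

Line 1 (3525.46.96, Vinara, 1,355 kg, £59,511.60):
Base rate for 3525.46.96 is 14%.
Origin Vinara qualifies under the Drenoria–Vinara agreement and 3525.46.96 is covered: preferential rate 13% applies instead.
The additional-duty order on 3525.46.96 targets Quenica, not Vinara; it does not apply.
Duty = £59,511.60 × 13% = £7,736.51.
Line 2 (2516.19.68, Quenica, 2,366 kg, £335,688.08):
Base rate for 2516.19.68 is 4.5%.
2516.19.68 has an FTA preferential rate, but origin Quenica is not Vinara; base rate stands.
Additional duty on 2516.19.68 from Quenica: +45.4%. Applied ad valorem rate: 4.5% + 45.4% = 49.9%.
Duty = £335,688.08 × 49.9% = £167,508.35.
Total = £7,736.51 + £167,508.35 = £175,244.86.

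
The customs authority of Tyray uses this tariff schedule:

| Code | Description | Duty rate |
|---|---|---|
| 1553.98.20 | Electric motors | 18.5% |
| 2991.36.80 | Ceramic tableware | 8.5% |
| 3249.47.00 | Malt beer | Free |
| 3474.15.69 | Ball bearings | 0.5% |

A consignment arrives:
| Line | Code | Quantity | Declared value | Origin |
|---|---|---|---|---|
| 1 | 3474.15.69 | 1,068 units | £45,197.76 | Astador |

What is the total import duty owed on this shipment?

£225.99

Line 1 (3474.15.69, Astador, 1,068 units, £45,197.76):
Base rate for 3474.15.69 is 0.5%.
Duty = £45,197.76 × 0.5% = £225.99.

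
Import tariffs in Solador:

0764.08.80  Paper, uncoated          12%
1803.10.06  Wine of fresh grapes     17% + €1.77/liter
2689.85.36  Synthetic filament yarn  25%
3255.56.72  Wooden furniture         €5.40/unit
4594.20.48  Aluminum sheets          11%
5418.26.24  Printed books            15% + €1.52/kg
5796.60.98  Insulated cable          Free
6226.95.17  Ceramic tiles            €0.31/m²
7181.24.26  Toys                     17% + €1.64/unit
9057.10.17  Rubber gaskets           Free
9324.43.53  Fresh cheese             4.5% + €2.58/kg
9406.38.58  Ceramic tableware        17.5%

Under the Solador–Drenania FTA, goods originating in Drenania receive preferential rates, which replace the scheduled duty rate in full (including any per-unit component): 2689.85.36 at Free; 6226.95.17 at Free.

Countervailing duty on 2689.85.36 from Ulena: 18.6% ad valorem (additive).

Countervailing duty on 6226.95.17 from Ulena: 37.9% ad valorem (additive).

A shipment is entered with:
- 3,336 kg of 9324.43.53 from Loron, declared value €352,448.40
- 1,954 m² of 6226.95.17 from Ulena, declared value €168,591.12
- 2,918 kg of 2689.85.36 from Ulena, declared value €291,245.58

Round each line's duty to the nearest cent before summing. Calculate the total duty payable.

Line 1 (9324.43.53, Loron, 3,336 kg, €352,448.40):
Base rate for 9324.43.53 is 4.5% + €2.58/kg.
Duty = €352,448.40 × 4.5% + 3,336 × €2.58 = €24,467.06.
Line 2 (6226.95.17, Ulena, 1,954 m², €168,591.12):
Base rate for 6226.95.17 is €0.31/m².
6226.95.17 has an FTA preferential rate, but origin Ulena is not Drenania; base rate stands.
Additional duty on 6226.95.17 from Ulena: +37.9% ad valorem. Applied ad valorem rate = 37.9%.
Duty = €168,591.12 × 37.9% + 1,954 × €0.31 = €64,501.77.
Line 3 (2689.85.36, Ulena, 2,918 kg, €291,245.58):
Base rate for 2689.85.36 is 25%.
2689.85.36 has an FTA preferential rate, but origin Ulena is not Drenania; base rate stands.
Additional duty on 2689.85.36 from Ulena: +18.6%. Applied ad valorem rate: 25% + 18.6% = 43.6%.
Duty = €291,245.58 × 43.6% = €126,983.07.
Total = €24,467.06 + €64,501.77 + €126,983.07 = €215,951.90.

€215,951.90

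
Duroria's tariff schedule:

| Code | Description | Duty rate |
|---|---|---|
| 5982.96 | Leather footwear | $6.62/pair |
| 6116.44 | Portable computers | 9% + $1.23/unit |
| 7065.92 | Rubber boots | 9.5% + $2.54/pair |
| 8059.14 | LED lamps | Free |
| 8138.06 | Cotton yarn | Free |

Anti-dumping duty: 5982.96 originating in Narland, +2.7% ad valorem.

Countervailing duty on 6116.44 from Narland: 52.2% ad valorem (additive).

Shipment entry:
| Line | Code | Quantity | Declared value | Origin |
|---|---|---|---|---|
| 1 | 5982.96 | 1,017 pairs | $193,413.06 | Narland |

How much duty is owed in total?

Line 1 (5982.96, Narland, 1,017 pairs, $193,413.06):
Base rate for 5982.96 is $6.62/pair.
Additional duty on 5982.96 from Narland: +2.7% ad valorem. Applied ad valorem rate = 2.7%.
Duty = $193,413.06 × 2.7% + 1,017 × $6.62 = $11,954.69.

$11,954.69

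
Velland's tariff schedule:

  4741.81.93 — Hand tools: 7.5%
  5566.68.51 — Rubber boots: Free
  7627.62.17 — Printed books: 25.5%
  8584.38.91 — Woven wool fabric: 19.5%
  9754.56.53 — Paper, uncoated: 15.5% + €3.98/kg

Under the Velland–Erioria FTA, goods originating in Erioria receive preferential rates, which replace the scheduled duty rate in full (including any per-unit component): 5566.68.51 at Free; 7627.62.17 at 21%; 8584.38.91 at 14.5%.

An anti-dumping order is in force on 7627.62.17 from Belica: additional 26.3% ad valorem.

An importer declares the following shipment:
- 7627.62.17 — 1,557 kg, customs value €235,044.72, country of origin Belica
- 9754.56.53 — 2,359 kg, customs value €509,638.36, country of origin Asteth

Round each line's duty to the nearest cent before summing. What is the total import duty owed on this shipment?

Line 1 (7627.62.17, Belica, 1,557 kg, €235,044.72):
Base rate for 7627.62.17 is 25.5%.
7627.62.17 has an FTA preferential rate, but origin Belica is not Erioria; base rate stands.
Additional duty on 7627.62.17 from Belica: +26.3%. Applied ad valorem rate: 25.5% + 26.3% = 51.8%.
Duty = €235,044.72 × 51.8% = €121,753.16.
Line 2 (9754.56.53, Asteth, 2,359 kg, €509,638.36):
Base rate for 9754.56.53 is 15.5% + €3.98/kg.
Duty = €509,638.36 × 15.5% + 2,359 × €3.98 = €88,382.77.
Total = €121,753.16 + €88,382.77 = €210,135.93.

€210,135.93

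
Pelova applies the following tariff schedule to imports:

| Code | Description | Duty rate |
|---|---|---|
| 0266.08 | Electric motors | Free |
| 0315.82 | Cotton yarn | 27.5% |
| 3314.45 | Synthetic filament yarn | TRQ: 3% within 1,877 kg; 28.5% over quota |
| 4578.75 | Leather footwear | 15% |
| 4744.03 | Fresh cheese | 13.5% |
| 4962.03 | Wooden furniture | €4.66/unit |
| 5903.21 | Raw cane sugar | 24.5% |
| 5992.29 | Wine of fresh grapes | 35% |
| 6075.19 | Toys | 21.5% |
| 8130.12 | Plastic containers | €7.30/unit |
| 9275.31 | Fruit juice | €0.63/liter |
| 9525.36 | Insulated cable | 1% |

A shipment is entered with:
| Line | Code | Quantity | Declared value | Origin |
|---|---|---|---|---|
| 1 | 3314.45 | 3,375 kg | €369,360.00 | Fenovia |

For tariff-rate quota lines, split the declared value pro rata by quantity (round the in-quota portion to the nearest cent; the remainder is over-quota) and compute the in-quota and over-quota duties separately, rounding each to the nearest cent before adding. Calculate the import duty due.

Line 1 (3314.45, Fenovia, 3,375 kg, €369,360.00):
Code 3314.45 is under a tariff-rate quota (threshold 1,877 kg). In-quota: 1,877 kg at 3%; over-quota: 1,498 kg at 28.5%.
Pro-rata value split: in-quota = €369,360.00 × 1,877/3,375 = €205,418.88; over-quota = €369,360.00 − €205,418.88 = €163,941.12.
In-quota duty = €205,418.88 × 3% = €6,162.57. Over-quota duty = €163,941.12 × 28.5% = €46,723.22.
Line duty = €6,162.57 + €46,723.22 = €52,885.79.

€52,885.79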